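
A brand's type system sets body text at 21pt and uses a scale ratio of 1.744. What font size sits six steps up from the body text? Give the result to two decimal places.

590.88pt

21.0 × 1.744⁶ = 21.0 × 28.13707 ≈ 590.88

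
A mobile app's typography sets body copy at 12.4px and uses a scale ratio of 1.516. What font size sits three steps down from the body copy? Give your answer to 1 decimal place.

12.4 ÷ 1.516³ = 12.4 ÷ 3.48416 ≈ 3.56

3.6px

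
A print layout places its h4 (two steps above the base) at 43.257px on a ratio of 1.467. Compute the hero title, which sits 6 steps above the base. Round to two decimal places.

43.257 × 1.467⁴ = 43.257 × 4.63149 ≈ 200.344

200.34px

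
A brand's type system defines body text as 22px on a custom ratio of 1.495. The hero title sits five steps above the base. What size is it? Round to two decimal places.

164.30px

22.0 × 1.495⁵ = 22.0 × 7.46803 ≈ 164.30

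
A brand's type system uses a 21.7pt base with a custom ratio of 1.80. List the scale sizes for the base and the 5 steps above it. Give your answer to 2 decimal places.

Step 0: 21.7pt
Step 1: 21.7 × 1.80 = 39.06
Step 2: 21.7 × 1.80² = 70.31
Step 3: 21.7 × 1.80³ = 126.55
Step 4: 21.7 × 1.80⁴ = 227.80
Step 5: 21.7 × 1.80⁵ = 410.04

21.70pt, 39.06pt, 70.31pt, 126.55pt, 227.80pt, 410.04pt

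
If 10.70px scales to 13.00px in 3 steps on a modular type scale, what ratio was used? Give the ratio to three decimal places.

1.067

The ratio satisfies 10.70 × r³ = 13.00, so r = (13.00 / 10.70)^(1/3).
r = 1.2150^(1/3) ≈ 1.0671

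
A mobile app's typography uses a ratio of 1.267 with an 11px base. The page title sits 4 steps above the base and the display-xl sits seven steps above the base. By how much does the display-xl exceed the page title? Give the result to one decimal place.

29.3px

Step 4: 11.0 × 1.267⁴ = 28.346px
Step 7: 11.0 × 1.267⁷ = 57.654px
Difference: 57.654 − 28.346 = 29.308px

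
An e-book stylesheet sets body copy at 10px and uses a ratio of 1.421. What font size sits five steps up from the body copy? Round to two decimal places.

Each step on a modular scale multiplies by the ratio, so the size n steps from the base is base × ratioⁿ.
10.0 × 1.421⁵ = 10.0 × 5.79389 ≈ 57.94

57.94px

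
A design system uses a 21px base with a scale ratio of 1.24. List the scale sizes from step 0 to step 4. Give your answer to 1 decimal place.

21.0px, 26.0px, 32.3px, 40.0px, 49.6px

Step 0: 21px
Step 1: 21.0 × 1.24 = 26.0
Step 2: 21.0 × 1.24² = 32.3
Step 3: 21.0 × 1.24³ = 40.0
Step 4: 21.0 × 1.24⁴ = 49.6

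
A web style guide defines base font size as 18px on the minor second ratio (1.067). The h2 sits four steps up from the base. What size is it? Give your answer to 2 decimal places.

23.33px

Every step multiplies by the scale ratio.
18.0 × 1.067⁴ = 18.0 × 1.29616 ≈ 23.33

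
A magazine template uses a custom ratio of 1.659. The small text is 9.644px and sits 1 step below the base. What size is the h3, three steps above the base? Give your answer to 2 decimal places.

9.644 × 1.659⁴ = 9.644 × 7.57505 ≈ 73.054

73.05px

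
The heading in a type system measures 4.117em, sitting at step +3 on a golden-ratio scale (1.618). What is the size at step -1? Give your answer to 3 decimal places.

0.601em

The gap is -1 − (3) = -4 steps, so the factor is 1.618^-4.
4.117 ÷ 1.618⁴ = 4.117 ÷ 6.85353 ≈ 0.601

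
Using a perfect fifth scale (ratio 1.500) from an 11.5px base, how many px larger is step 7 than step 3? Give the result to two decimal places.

157.68px

Step 3: 11.5 × 1.500³ = 38.8125px
Step 7: 11.5 × 1.500⁷ = 196.4883px
Difference: 196.4883 − 38.8125 = 157.6758px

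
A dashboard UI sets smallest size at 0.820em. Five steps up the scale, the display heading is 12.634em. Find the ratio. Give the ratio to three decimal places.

1.728

The ratio satisfies 0.820 × r⁵ = 12.634, so r = (12.634 / 0.820)^(1/5).
r = 15.4073^(1/5) ≈ 1.7280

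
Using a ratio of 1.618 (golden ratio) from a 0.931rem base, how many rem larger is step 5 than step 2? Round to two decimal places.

7.89rem

Step 2: 0.931 × 1.618² = 2.4373rem
Step 5: 0.931 × 1.618⁵ = 10.3239rem
Difference: 10.3239 − 2.4373 = 7.8866rem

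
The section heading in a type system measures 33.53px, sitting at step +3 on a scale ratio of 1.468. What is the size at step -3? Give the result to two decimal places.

3.35px

33.53 ÷ 1.468⁶ = 33.53 ÷ 10.00821 ≈ 3.350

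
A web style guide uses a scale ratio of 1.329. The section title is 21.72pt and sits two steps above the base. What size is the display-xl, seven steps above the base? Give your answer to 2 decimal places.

90.05pt

The gap is 7 − (2) = 5 steps, so the factor is 1.329^5.
21.72 × 1.329⁵ = 21.72 × 4.14596 ≈ 90.050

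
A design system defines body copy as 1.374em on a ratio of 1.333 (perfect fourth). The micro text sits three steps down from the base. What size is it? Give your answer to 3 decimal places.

0.580em

1.374 ÷ 1.333³ = 1.374 ÷ 2.36859 ≈ 0.580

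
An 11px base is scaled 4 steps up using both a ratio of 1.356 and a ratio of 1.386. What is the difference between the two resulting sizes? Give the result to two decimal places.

At 1.356: 11.0 × 1.356⁴ = 37.1905px
At 1.386: 11.0 × 1.386⁴ = 40.5925px
Difference: 40.5925 − 37.1905 = 3.4020px

3.40px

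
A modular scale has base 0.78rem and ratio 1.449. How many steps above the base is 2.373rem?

1.449ⁿ = 2.373 / 0.78 = 3.0423
n = ln(3.0423) / ln(1.449) = 1.1126 / 0.3709 ≈ 3.00

3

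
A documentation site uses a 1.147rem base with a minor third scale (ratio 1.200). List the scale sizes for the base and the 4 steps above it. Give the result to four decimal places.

Step 0: 1.147rem
Step 1: 1.147 × 1.200 = 1.3764
Step 2: 1.147 × 1.200² = 1.6517
Step 3: 1.147 × 1.200³ = 1.9820
Step 4: 1.147 × 1.200⁴ = 2.3784

1.1470rem, 1.3764rem, 1.6517rem, 1.9820rem, 2.3784rem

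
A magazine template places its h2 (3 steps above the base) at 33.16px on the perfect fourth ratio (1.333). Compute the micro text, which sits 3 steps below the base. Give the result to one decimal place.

5.9px

33.16 ÷ 1.333⁶ = 33.16 ÷ 5.61023 ≈ 5.911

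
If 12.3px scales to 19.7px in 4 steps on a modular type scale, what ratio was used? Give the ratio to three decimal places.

1.125

The ratio satisfies 12.3 × r⁴ = 19.7, so r = (19.7 / 12.3)^(1/4).
r = 1.6016^(1/4) ≈ 1.1250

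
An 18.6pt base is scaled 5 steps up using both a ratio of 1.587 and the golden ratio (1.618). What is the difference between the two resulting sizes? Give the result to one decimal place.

19.0pt

At 1.587: 18.6 × 1.587⁵ = 187.240pt
Golden ratio: 18.6 × 1.618⁵ = 206.255pt
Difference: 206.255 − 187.240 = 19.015pt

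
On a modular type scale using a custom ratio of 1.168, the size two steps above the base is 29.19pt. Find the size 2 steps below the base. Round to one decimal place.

15.7pt

29.19 ÷ 1.168⁴ = 29.19 ÷ 1.86111 ≈ 15.684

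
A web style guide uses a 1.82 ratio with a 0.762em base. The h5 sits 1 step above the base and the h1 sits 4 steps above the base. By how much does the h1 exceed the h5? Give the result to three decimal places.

6.974em

Step 1: 0.762 × 1.82 = 1.38684em
Step 4: 0.762 × 1.82⁴ = 8.36066em
Difference: 8.36066 − 1.38684 = 6.97382em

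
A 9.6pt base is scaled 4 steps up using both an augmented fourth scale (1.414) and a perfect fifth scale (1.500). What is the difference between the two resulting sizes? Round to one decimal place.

10.2pt

Augmented fourth: 9.6 × 1.414⁴ = 38.377pt
Perfect fifth: 9.6 × 1.500⁴ = 48.600pt
Difference: 48.600 − 38.377 = 10.223pt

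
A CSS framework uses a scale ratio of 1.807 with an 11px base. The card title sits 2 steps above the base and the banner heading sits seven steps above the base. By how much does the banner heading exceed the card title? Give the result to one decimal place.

Step 2: 11.0 × 1.807² = 35.918px
Step 7: 11.0 × 1.807⁷ = 691.990px
Difference: 691.990 − 35.918 = 656.072px

656.1px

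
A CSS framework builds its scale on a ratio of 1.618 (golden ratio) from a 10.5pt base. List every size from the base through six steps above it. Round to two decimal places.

Step 0: 10.5pt
Step 1: 10.5 × 1.618 = 16.99
Step 2: 10.5 × 1.618² = 27.49
Step 3: 10.5 × 1.618³ = 44.48
Step 4: 10.5 × 1.618⁴ = 71.96
Step 5: 10.5 × 1.618⁵ = 116.43
Step 6: 10.5 × 1.618⁶ = 188.39

10.50pt, 16.99pt, 27.49pt, 44.48pt, 71.96pt, 116.43pt, 188.39pt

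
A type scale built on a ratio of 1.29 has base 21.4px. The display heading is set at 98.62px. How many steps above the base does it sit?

1.29ⁿ = 98.62 / 21.4 = 4.6084
n = ln(4.6084) / ln(1.29) = 1.5279 / 0.2546 ≈ 6.00

6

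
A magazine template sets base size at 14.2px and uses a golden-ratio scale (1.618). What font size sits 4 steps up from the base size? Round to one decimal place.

97.3px

A modular type scale is a geometric sequence: sizeₙ = base × rⁿ.
14.2 × 1.618⁴ = 14.2 × 6.85353 ≈ 97.32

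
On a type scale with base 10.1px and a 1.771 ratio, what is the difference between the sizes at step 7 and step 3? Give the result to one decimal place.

Step 3: 10.1 × 1.771³ = 56.102px
Step 7: 10.1 × 1.771⁷ = 551.888px
Difference: 551.888 − 56.102 = 495.786px

495.8px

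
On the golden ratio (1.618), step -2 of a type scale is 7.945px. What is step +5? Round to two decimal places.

230.64px

7.945 × 1.618⁷ = 7.945 × 29.03017 ≈ 230.645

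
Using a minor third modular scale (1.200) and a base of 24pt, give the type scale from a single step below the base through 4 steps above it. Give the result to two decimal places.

20.00pt, 24.00pt, 28.80pt, 34.56pt, 41.47pt, 49.77pt

Step -1: 24.0 ÷ 1.200 = 20.00
Step 0: 24pt
Step 1: 24.0 × 1.200 = 28.80
Step 2: 24.0 × 1.200² = 34.56
Step 3: 24.0 × 1.200³ = 41.47
Step 4: 24.0 × 1.200⁴ = 49.77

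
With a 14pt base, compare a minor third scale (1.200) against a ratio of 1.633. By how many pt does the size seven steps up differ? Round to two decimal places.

383.38pt

Minor third: 14.0 × 1.200⁷ = 50.1645pt
At 1.633: 14.0 × 1.633⁷ = 433.5422pt
Difference: 433.5422 − 50.1645 = 383.3777pt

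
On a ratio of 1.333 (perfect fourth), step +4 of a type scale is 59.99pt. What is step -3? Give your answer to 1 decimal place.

8.0pt

Moving from step +4 to step -3 is 7 steps down, so divide by r⁷.
59.99 ÷ 1.333⁷ = 59.99 ÷ 7.47844 ≈ 8.022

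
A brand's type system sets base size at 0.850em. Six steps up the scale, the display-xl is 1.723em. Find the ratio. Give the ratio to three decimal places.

The ratio satisfies 0.850 × r⁶ = 1.723, so r = (1.723 / 0.850)^(1/6).
r = 2.0271^(1/6) ≈ 1.1250

1.125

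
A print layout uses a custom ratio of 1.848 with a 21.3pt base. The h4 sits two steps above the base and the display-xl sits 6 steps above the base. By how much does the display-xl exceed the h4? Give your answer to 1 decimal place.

775.6pt

Step 2: 21.3 × 1.848² = 72.742pt
Step 6: 21.3 × 1.848⁶ = 848.382pt
Difference: 848.382 − 72.742 = 775.640pt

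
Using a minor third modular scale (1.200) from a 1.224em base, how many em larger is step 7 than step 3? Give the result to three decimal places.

Step 3: 1.224 × 1.200³ = 2.11507em
Step 7: 1.224 × 1.200⁷ = 4.38581em
Difference: 4.38581 − 2.11507 = 2.27074em

2.271em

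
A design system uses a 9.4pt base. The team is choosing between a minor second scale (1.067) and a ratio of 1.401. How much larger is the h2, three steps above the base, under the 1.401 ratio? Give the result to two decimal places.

Minor second: 9.4 × 1.067³ = 11.4188pt
At 1.401: 9.4 × 1.401³ = 25.8489pt
Difference: 25.8489 − 11.4188 = 14.4301pt

14.43pt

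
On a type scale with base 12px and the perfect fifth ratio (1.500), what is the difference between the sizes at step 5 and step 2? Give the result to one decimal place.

64.1px

Step 2: 12.0 × 1.500² = 27.000px
Step 5: 12.0 × 1.500⁵ = 91.125px
Difference: 91.125 − 27.000 = 64.125px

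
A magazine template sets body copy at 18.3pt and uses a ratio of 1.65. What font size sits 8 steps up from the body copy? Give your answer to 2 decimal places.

1005.36pt

Each step on a modular scale multiplies by the ratio, so the size n steps from the base is base × ratioⁿ.
18.3 × 1.65⁸ = 18.3 × 54.93784 ≈ 1005.36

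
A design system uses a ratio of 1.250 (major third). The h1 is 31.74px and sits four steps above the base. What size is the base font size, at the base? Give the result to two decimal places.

31.74 ÷ 1.250⁴ = 31.74 ÷ 2.44141 ≈ 13.001

13.00px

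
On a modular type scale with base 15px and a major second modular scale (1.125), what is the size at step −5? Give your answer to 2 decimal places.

15.0 ÷ 1.125⁵ = 15.0 ÷ 1.80203 ≈ 8.32

8.32px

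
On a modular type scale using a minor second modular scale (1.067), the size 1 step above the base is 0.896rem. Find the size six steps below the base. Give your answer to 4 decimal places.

0.5691rem

0.896 ÷ 1.067⁷ = 0.896 ÷ 1.57453 ≈ 0.5691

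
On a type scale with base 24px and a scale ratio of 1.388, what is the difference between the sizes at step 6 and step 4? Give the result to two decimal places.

Step 4: 24.0 × 1.388⁴ = 89.0777px
Step 6: 24.0 × 1.388⁶ = 171.6122px
Difference: 171.6122 − 89.0777 = 82.5345px

82.53px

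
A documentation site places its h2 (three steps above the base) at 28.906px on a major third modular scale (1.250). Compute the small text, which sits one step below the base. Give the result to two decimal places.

11.84px

The gap is -1 − (3) = -4 steps, so the factor is 1.250^-4.
28.906 ÷ 1.250⁴ = 28.906 ÷ 2.44141 ≈ 11.840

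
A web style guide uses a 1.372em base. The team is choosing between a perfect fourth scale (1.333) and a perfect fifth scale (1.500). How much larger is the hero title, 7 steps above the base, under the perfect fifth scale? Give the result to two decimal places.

13.18em

Perfect fourth: 1.372 × 1.333⁷ = 10.2604em
Perfect fifth: 1.372 × 1.500⁷ = 23.4419em
Difference: 23.4419 − 10.2604 = 13.1815em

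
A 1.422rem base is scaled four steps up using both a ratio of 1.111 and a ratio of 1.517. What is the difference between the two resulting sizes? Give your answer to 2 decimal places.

5.36rem

At 1.111: 1.422 × 1.111⁴ = 2.1665rem
At 1.517: 1.422 × 1.517⁴ = 7.5308rem
Difference: 7.5308 − 2.1665 = 5.3643rem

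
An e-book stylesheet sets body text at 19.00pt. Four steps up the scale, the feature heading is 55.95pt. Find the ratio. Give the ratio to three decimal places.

The ratio satisfies 19.00 × r⁴ = 55.95, so r = (55.95 / 19.00)^(1/4).
r = 2.9447^(1/4) ≈ 1.3100

1.310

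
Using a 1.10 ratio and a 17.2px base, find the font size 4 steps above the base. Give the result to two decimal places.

17.2 × 1.10⁴ = 17.2 × 1.46410 ≈ 25.18

25.18px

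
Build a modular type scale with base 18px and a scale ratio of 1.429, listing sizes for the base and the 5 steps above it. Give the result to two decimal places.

Step 0: 18px
Step 1: 18.0 × 1.429 = 25.72
Step 2: 18.0 × 1.429² = 36.76
Step 3: 18.0 × 1.429³ = 52.53
Step 4: 18.0 × 1.429⁴ = 75.06
Step 5: 18.0 × 1.429⁵ = 107.26

18.00px, 25.72px, 36.76px, 52.53px, 75.06px, 107.26px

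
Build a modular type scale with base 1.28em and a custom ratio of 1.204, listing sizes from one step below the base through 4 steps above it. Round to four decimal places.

Step -1: 1.28 ÷ 1.204 = 1.0631
Step 0: 1.28em
Step 1: 1.28 × 1.204 = 1.5411
Step 2: 1.28 × 1.204² = 1.8555
Step 3: 1.28 × 1.204³ = 2.2340
Step 4: 1.28 × 1.204⁴ = 2.6898

1.0631em, 1.2800em, 1.5411em, 1.8555em, 2.2340em, 2.6898em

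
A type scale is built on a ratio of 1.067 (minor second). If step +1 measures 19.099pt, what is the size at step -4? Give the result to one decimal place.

19.099 ÷ 1.067⁵ = 19.099 ÷ 1.38300 ≈ 13.810

13.8pt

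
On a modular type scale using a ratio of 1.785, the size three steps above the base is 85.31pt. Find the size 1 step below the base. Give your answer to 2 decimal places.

8.40pt

The gap is -1 − (3) = -4 steps, so the factor is 1.785^-4.
85.31 ÷ 1.785⁴ = 85.31 ÷ 10.15203 ≈ 8.403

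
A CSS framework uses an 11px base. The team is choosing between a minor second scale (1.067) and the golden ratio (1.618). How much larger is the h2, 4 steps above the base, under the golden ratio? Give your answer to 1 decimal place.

Minor second: 11.0 × 1.067⁴ = 14.258px
Golden ratio: 11.0 × 1.618⁴ = 75.389px
Difference: 75.389 − 14.258 = 61.131px

61.1px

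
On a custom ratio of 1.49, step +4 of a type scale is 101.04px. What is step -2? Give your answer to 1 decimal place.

9.2px

101.04 ÷ 1.49⁶ = 101.04 ÷ 10.94253 ≈ 9.234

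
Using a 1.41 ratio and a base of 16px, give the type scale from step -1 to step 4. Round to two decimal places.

Step -1: 16.0 ÷ 1.41 = 11.35
Step 0: 16px
Step 1: 16.0 × 1.41 = 22.56
Step 2: 16.0 × 1.41² = 31.81
Step 3: 16.0 × 1.41³ = 44.85
Step 4: 16.0 × 1.41⁴ = 63.24

11.35px, 16.00px, 22.56px, 31.81px, 44.85px, 63.24px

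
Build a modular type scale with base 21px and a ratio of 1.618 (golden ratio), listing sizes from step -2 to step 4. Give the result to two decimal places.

Step -2: 21.0 ÷ 1.618² = 8.02
Step -1: 21.0 ÷ 1.618 = 12.98
Step 0: 21px
Step 1: 21.0 × 1.618 = 33.98
Step 2: 21.0 × 1.618² = 54.98
Step 3: 21.0 × 1.618³ = 88.95
Step 4: 21.0 × 1.618⁴ = 143.92

8.02px, 12.98px, 21.00px, 33.98px, 54.98px, 88.95px, 143.92px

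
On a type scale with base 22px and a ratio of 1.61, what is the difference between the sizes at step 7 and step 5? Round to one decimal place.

378.9px

Step 5: 22.0 × 1.61⁵ = 237.986px
Step 7: 22.0 × 1.61⁷ = 616.884px
Difference: 616.884 − 237.986 = 378.898px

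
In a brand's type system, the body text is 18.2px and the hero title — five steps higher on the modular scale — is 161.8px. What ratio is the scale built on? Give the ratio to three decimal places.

1.548

The ratio satisfies 18.2 × r⁵ = 161.8, so r = (161.8 / 18.2)^(1/5).
r = 8.8901^(1/5) ≈ 1.5480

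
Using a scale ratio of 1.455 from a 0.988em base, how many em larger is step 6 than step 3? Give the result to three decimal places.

6.331em

Step 3: 0.988 × 1.455³ = 3.04331em
Step 6: 0.988 × 1.455⁶ = 9.37421em
Difference: 9.37421 − 3.04331 = 6.33090em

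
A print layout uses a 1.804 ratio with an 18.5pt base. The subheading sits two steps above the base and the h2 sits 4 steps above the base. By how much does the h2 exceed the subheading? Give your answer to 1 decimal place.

Step 2: 18.5 × 1.804² = 60.207pt
Step 4: 18.5 × 1.804⁴ = 195.938pt
Difference: 195.938 − 60.207 = 135.731pt

135.7pt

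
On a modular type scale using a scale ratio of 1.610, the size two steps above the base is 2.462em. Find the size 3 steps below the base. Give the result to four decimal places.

0.2276em

2.462 ÷ 1.610⁵ = 2.462 ÷ 10.81756 ≈ 0.2276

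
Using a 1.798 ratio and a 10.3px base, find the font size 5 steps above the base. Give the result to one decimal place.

193.5px

10.3 × 1.798⁵ = 10.3 × 18.79094 ≈ 193.55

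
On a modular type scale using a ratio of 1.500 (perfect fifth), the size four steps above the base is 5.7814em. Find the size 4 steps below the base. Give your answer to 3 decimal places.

The gap is -4 − (4) = -8 steps, so the factor is 1.500^-8.
5.7814 ÷ 1.500⁸ = 5.7814 ÷ 25.62891 ≈ 0.226

0.226em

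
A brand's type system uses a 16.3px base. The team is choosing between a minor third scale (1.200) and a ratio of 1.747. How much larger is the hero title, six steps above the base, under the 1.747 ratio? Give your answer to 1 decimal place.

Minor third: 16.3 × 1.200⁶ = 48.672px
At 1.747: 16.3 × 1.747⁶ = 463.388px
Difference: 463.388 − 48.672 = 414.716px

414.7px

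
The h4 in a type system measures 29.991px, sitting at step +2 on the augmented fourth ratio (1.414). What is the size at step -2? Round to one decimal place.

29.991 ÷ 1.414⁴ = 29.991 ÷ 3.99758 ≈ 7.502

7.5px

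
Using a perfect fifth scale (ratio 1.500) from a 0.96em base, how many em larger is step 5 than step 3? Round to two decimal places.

4.05em

Step 3: 0.96 × 1.500³ = 3.2400em
Step 5: 0.96 × 1.500⁵ = 7.2900em
Difference: 7.2900 − 3.2400 = 4.0500em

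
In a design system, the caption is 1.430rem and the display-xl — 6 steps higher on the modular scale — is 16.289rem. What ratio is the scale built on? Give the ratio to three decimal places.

1.500

r⁶ = 16.289 / 1.430, so r = (16.289/1.430)^(1/6).
r = 11.3909^(1/6) ≈ 1.5000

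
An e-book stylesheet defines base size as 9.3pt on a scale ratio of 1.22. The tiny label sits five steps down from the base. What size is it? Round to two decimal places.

Every step multiplies by the scale ratio.
9.3 ÷ 1.22⁵ = 9.3 ÷ 2.70271 ≈ 3.44

3.44pt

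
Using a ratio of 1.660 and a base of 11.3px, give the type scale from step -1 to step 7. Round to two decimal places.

6.81px, 11.30px, 18.76px, 31.14px, 51.69px, 85.80px, 142.44px, 236.44px, 392.50px

Step -1: 11.3 ÷ 1.660 = 6.81
Step 0: 11.3px
Step 1: 11.3 × 1.660 = 18.76
Step 2: 11.3 × 1.660² = 31.14
Step 3: 11.3 × 1.660³ = 51.69
Step 4: 11.3 × 1.660⁴ = 85.80
Step 5: 11.3 × 1.660⁵ = 142.44
Step 6: 11.3 × 1.660⁶ = 236.44
Step 7: 11.3 × 1.660⁷ = 392.50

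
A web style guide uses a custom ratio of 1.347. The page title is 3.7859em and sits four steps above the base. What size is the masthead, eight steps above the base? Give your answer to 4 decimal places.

12.4635em

3.7859 × 1.347⁴ = 3.7859 × 3.29208 ≈ 12.4635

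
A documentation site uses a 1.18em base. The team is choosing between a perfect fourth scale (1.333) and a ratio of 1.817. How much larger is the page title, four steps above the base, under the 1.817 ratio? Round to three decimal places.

Perfect fourth: 1.18 × 1.333⁴ = 3.72565em
At 1.817: 1.18 × 1.817⁴ = 12.86180em
Difference: 12.86180 − 3.72565 = 9.13615em

9.136em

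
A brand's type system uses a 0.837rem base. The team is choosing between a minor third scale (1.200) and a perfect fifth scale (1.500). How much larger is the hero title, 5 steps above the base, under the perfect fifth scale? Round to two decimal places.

4.27rem

Minor third: 0.837 × 1.200⁵ = 2.0827rem
Perfect fifth: 0.837 × 1.500⁵ = 6.3560rem
Difference: 6.3560 − 2.0827 = 4.2733rem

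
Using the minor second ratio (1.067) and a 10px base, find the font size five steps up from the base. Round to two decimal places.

Each step on a modular scale multiplies by the ratio, so the size n steps from the base is base × ratioⁿ.
10.0 × 1.067⁵ = 10.0 × 1.38300 ≈ 13.83

13.83px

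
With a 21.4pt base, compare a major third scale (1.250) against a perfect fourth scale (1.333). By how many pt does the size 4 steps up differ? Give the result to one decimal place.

Major third: 21.4 × 1.250⁴ = 52.246pt
Perfect fourth: 21.4 × 1.333⁴ = 67.567pt
Difference: 67.567 − 52.246 = 15.321pt

15.3pt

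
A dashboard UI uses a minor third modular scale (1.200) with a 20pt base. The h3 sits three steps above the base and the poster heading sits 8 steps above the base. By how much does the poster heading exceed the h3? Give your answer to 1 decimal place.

Step 3: 20.0 × 1.200³ = 34.560pt
Step 8: 20.0 × 1.200⁸ = 85.996pt
Difference: 85.996 − 34.560 = 51.436pt

51.4pt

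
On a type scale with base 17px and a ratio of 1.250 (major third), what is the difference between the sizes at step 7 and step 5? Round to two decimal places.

Step 5: 17.0 × 1.250⁵ = 51.8799px
Step 7: 17.0 × 1.250⁷ = 81.0623px
Difference: 81.0623 − 51.8799 = 29.1824px

29.18px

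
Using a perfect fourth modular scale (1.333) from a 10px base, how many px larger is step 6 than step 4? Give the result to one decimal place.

24.5px

Step 4: 10.0 × 1.333⁴ = 31.573px
Step 6: 10.0 × 1.333⁶ = 56.102px
Difference: 56.102 − 31.573 = 24.529px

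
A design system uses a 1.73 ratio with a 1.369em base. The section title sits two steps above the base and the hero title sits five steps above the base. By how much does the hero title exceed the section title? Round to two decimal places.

Step 2: 1.369 × 1.73² = 4.0973em
Step 5: 1.369 × 1.73⁵ = 21.2146em
Difference: 21.2146 − 4.0973 = 17.1173em

17.12em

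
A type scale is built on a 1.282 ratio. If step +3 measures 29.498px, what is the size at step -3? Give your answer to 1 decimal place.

29.498 ÷ 1.282⁶ = 29.498 ÷ 4.43944 ≈ 6.645

6.6px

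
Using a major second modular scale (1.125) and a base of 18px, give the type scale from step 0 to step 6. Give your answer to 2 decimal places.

18.00px, 20.25px, 22.78px, 25.63px, 28.83px, 32.44px, 36.49px

Step 0: 18px
Step 1: 18.0 × 1.125 = 20.25
Step 2: 18.0 × 1.125² = 22.78
Step 3: 18.0 × 1.125³ = 25.63
Step 4: 18.0 × 1.125⁴ = 28.83
Step 5: 18.0 × 1.125⁵ = 32.44
Step 6: 18.0 × 1.125⁶ = 36.49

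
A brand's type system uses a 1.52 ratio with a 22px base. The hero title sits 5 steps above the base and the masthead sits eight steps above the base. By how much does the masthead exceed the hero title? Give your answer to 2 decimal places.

Step 5: 22.0 × 1.52⁵ = 178.5010px
Step 8: 22.0 × 1.52⁸ = 626.8612px
Difference: 626.8612 − 178.5010 = 448.3602px

448.36px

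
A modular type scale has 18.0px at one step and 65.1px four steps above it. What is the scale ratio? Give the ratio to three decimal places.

The ratio satisfies 18.0 × r⁴ = 65.1, so r = (65.1 / 18.0)^(1/4).
r = 3.6167^(1/4) ≈ 1.3790

1.379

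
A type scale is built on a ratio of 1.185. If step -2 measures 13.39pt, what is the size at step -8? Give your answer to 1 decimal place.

13.39 ÷ 1.185⁶ = 13.39 ÷ 2.76892 ≈ 4.836

4.8pt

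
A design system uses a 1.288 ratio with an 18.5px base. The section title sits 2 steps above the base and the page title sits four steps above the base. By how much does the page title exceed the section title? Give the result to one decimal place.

20.2px

Step 2: 18.5 × 1.288² = 30.690px
Step 4: 18.5 × 1.288⁴ = 50.914px
Difference: 50.914 − 30.690 = 20.224px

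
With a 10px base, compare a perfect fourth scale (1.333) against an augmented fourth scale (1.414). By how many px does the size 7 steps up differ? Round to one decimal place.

Perfect fourth: 10.0 × 1.333⁷ = 74.784px
Augmented fourth: 10.0 × 1.414⁷ = 113.018px
Difference: 113.018 − 74.784 = 38.234px

38.2px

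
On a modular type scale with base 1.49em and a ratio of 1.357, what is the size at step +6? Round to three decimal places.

9.304em

Every step multiplies by the scale ratio.
1.49 × 1.357⁶ = 1.49 × 6.24423 ≈ 9.304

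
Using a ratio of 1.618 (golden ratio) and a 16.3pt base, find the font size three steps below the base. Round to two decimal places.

A modular type scale is a geometric sequence: sizeₙ = base × rⁿ.
16.3 ÷ 1.618³ = 16.3 ÷ 4.23580 ≈ 3.85

3.85pt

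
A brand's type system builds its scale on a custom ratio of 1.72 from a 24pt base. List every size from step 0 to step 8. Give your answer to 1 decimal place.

24.0pt, 41.3pt, 71.0pt, 122.1pt, 210.1pt, 361.3pt, 621.4pt, 1068.8pt, 1838.4pt

Step 0: 24pt
Step 1: 24.0 × 1.72 = 41.3
Step 2: 24.0 × 1.72² = 71.0
Step 3: 24.0 × 1.72³ = 122.1
Step 4: 24.0 × 1.72⁴ = 210.1
Step 5: 24.0 × 1.72⁵ = 361.3
Step 6: 24.0 × 1.72⁶ = 621.4
Step 7: 24.0 × 1.72⁷ = 1068.8
Step 8: 24.0 × 1.72⁸ = 1838.4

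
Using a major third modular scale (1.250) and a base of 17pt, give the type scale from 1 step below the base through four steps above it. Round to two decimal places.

Step -1: 17.0 ÷ 1.250 = 13.60
Step 0: 17pt
Step 1: 17.0 × 1.250 = 21.25
Step 2: 17.0 × 1.250² = 26.56
Step 3: 17.0 × 1.250³ = 33.20
Step 4: 17.0 × 1.250⁴ = 41.50

13.60pt, 17.00pt, 21.25pt, 26.56pt, 33.20pt, 41.50pt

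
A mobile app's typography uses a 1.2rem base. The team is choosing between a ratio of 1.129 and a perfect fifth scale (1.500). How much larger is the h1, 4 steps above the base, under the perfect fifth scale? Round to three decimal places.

At 1.129: 1.2 × 1.129⁴ = 1.94965rem
Perfect fifth: 1.2 × 1.500⁴ = 6.07500rem
Difference: 6.07500 − 1.94965 = 4.12535rem

4.125rem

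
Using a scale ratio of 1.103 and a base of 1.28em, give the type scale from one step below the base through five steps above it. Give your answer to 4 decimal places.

Step -1: 1.28 ÷ 1.103 = 1.1605
Step 0: 1.28em
Step 1: 1.28 × 1.103 = 1.4118
Step 2: 1.28 × 1.103² = 1.5573
Step 3: 1.28 × 1.103³ = 1.7177
Step 4: 1.28 × 1.103⁴ = 1.8946
Step 5: 1.28 × 1.103⁵ = 2.0897

1.1605em, 1.2800em, 1.4118em, 1.5573em, 1.7177em, 1.8946em, 2.0897em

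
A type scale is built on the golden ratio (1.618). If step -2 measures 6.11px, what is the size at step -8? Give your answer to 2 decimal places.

0.34px

Moving from step -2 to step -8 is 6 steps down, so divide by r⁶.
6.11 ÷ 1.618⁶ = 6.11 ÷ 17.94201 ≈ 0.341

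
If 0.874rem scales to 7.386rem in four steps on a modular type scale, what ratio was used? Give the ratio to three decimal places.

r⁴ = 7.386 / 0.874, so r = (7.386/0.874)^(1/4).
r = 8.4508^(1/4) ≈ 1.7050

1.705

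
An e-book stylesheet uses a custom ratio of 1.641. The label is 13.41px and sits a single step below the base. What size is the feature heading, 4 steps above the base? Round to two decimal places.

13.41 × 1.641⁵ = 13.41 × 11.89989 ≈ 159.578

159.58px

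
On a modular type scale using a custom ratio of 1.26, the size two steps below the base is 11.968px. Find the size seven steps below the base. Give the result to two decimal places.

The gap is -7 − (-2) = -5 steps, so the factor is 1.26^-5.
11.968 ÷ 1.26⁵ = 11.968 ÷ 3.17580 ≈ 3.769

3.77px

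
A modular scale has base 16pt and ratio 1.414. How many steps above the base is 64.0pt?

4

1.414ⁿ = 64.0 / 16 = 4.0000
n = ln(4.0000) / ln(1.414) = 1.3863 / 0.3464 ≈ 4.00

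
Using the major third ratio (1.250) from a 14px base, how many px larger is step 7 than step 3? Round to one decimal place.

39.4px

Step 3: 14.0 × 1.250³ = 27.344px
Step 7: 14.0 × 1.250⁷ = 66.757px
Difference: 66.757 − 27.344 = 39.413px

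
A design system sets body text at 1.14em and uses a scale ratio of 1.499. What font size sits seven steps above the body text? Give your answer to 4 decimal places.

1.14 × 1.499⁷ = 1.14 × 17.00636 ≈ 19.3873

19.3873em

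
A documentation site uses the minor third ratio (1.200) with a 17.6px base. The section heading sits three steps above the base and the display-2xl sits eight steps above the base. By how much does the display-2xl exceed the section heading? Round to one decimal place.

45.3px

Step 3: 17.6 × 1.200³ = 30.413px
Step 8: 17.6 × 1.200⁸ = 75.677px
Difference: 75.677 − 30.413 = 45.264px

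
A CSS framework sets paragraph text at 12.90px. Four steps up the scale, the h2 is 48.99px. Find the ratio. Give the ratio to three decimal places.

The ratio satisfies 12.90 × r⁴ = 48.99, so r = (48.99 / 12.90)^(1/4).
r = 3.7977^(1/4) ≈ 1.3960

1.396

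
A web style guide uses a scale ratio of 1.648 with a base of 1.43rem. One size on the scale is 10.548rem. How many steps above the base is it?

1.648ⁿ = 10.548 / 1.43 = 7.3762
n = ln(7.3762) / ln(1.648) = 1.9983 / 0.4996 ≈ 4.00

4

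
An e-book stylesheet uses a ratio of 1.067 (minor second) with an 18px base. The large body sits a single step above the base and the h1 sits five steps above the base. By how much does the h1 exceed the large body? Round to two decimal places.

Step 1: 18.0 × 1.067 = 19.2060px
Step 5: 18.0 × 1.067⁵ = 24.8940px
Difference: 24.8940 − 19.2060 = 5.6880px

5.69px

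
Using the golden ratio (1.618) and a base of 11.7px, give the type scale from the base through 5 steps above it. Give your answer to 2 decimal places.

11.70px, 18.93px, 30.63px, 49.56px, 80.19px, 129.74px

Step 0: 11.7px
Step 1: 11.7 × 1.618 = 18.93
Step 2: 11.7 × 1.618² = 30.63
Step 3: 11.7 × 1.618³ = 49.56
Step 4: 11.7 × 1.618⁴ = 80.19
Step 5: 11.7 × 1.618⁵ = 129.74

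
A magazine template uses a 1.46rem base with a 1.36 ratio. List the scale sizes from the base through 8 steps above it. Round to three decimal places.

1.460rem, 1.986rem, 2.700rem, 3.673rem, 4.995rem, 6.793rem, 9.238rem, 12.564rem, 17.087rem

Step 0: 1.46rem
Step 1: 1.46 × 1.36 = 1.986
Step 2: 1.46 × 1.36² = 2.700
Step 3: 1.46 × 1.36³ = 3.673
Step 4: 1.46 × 1.36⁴ = 4.995
Step 5: 1.46 × 1.36⁵ = 6.793
Step 6: 1.46 × 1.36⁶ = 9.238
Step 7: 1.46 × 1.36⁷ = 12.564
Step 8: 1.46 × 1.36⁸ = 17.087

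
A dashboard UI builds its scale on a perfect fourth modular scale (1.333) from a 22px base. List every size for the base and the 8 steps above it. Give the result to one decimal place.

Step 0: 22px
Step 1: 22.0 × 1.333 = 29.3
Step 2: 22.0 × 1.333² = 39.1
Step 3: 22.0 × 1.333³ = 52.1
Step 4: 22.0 × 1.333⁴ = 69.5
Step 5: 22.0 × 1.333⁵ = 92.6
Step 6: 22.0 × 1.333⁶ = 123.4
Step 7: 22.0 × 1.333⁷ = 164.5
Step 8: 22.0 × 1.333⁸ = 219.3

22.0px, 29.3px, 39.1px, 52.1px, 69.5px, 92.6px, 123.4px, 164.5px, 219.3px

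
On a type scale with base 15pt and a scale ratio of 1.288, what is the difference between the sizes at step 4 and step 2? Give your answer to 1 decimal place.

16.4pt

Step 2: 15.0 × 1.288² = 24.884pt
Step 4: 15.0 × 1.288⁴ = 41.281pt
Difference: 41.281 − 24.884 = 16.397pt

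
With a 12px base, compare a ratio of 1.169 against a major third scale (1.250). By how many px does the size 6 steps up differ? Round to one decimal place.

At 1.169: 12.0 × 1.169⁶ = 30.624px
Major third: 12.0 × 1.250⁶ = 45.776px
Difference: 45.776 − 30.624 = 15.152px

15.2px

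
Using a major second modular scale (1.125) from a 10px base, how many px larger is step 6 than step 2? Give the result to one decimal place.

7.6px

Step 2: 10.0 × 1.125² = 12.656px
Step 6: 10.0 × 1.125⁶ = 20.273px
Difference: 20.273 − 12.656 = 7.617px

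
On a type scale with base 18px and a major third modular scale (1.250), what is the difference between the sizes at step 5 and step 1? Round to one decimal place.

Step 1: 18.0 × 1.250 = 22.500px
Step 5: 18.0 × 1.250⁵ = 54.932px
Difference: 54.932 − 22.500 = 32.432px

32.4px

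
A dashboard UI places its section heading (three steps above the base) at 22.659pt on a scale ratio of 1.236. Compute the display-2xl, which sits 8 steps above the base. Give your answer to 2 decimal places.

Moving from step +3 to step +8 is 5 steps up, so multiply by r⁵.
22.659 × 1.236⁵ = 22.659 × 2.88464 ≈ 65.363

65.36pt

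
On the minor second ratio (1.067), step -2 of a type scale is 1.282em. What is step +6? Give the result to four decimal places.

2.1538em

The gap is 6 − (-2) = 8 steps, so the factor is 1.067^8.
1.282 × 1.067⁸ = 1.282 × 1.68002 ≈ 2.1538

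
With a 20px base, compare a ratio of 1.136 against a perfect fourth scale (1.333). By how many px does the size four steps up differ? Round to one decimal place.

At 1.136: 20.0 × 1.136⁴ = 33.308px
Perfect fourth: 20.0 × 1.333⁴ = 63.147px
Difference: 63.147 − 33.308 = 29.839px

29.8px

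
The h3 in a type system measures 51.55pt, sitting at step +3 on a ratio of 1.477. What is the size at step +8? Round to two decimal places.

362.35pt

Moving from step +3 to step +8 is 5 steps up, so multiply by r⁵.
51.55 × 1.477⁵ = 51.55 × 7.02914 ≈ 362.352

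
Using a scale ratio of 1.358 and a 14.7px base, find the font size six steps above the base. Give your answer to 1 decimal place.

14.7 × 1.358⁶ = 14.7 × 6.27189 ≈ 92.20

92.2px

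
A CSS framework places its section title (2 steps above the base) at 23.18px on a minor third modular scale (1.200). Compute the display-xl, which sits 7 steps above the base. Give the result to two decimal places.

Moving from step +2 to step +7 is 5 steps up, so multiply by r⁵.
23.18 × 1.200⁵ = 23.18 × 2.48832 ≈ 57.679

57.68px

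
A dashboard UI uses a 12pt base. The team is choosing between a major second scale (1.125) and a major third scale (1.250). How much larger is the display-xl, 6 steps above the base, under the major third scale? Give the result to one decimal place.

21.4pt

Major second: 12.0 × 1.125⁶ = 24.327pt
Major third: 12.0 × 1.250⁶ = 45.776pt
Difference: 45.776 − 24.327 = 21.449pt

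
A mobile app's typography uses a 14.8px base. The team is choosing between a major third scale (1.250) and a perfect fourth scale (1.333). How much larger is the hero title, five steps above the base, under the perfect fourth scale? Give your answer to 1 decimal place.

17.1px

Major third: 14.8 × 1.250⁵ = 45.166px
Perfect fourth: 14.8 × 1.333⁵ = 62.289px
Difference: 62.289 − 45.166 = 17.123px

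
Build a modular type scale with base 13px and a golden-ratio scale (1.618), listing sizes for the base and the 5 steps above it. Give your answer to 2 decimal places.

Step 0: 13px
Step 1: 13.0 × 1.618 = 21.03
Step 2: 13.0 × 1.618² = 34.03
Step 3: 13.0 × 1.618³ = 55.07
Step 4: 13.0 × 1.618⁴ = 89.10
Step 5: 13.0 × 1.618⁵ = 144.16

13.00px, 21.03px, 34.03px, 55.07px, 89.10px, 144.16px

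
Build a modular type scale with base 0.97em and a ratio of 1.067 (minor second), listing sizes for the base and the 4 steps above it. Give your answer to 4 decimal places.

0.9700em, 1.0350em, 1.1043em, 1.1783em, 1.2573em

Step 0: 0.97em
Step 1: 0.97 × 1.067 = 1.0350
Step 2: 0.97 × 1.067² = 1.1043
Step 3: 0.97 × 1.067³ = 1.1783
Step 4: 0.97 × 1.067⁴ = 1.2573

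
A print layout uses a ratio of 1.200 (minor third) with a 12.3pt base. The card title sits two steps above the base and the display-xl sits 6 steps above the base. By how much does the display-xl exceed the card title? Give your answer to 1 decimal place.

Step 2: 12.3 × 1.200² = 17.712pt
Step 6: 12.3 × 1.200⁶ = 36.728pt
Difference: 36.728 − 17.712 = 19.016pt

19.0pt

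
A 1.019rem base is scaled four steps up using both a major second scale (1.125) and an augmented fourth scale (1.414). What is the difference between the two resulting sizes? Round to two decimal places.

Major second: 1.019 × 1.125⁴ = 1.6322rem
Augmented fourth: 1.019 × 1.414⁴ = 4.0735rem
Difference: 4.0735 − 1.6322 = 2.4413rem

2.44rem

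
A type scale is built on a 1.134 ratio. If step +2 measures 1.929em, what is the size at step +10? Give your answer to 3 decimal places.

The gap is 10 − (2) = 8 steps, so the factor is 1.134^8.
1.929 × 1.134⁸ = 1.929 × 2.73467 ≈ 5.275

5.275em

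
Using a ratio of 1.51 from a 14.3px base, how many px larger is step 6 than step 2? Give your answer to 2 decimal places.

Step 2: 14.3 × 1.51² = 32.6054px
Step 6: 14.3 × 1.51⁶ = 169.5109px
Difference: 169.5109 − 32.6054 = 136.9055px

136.91px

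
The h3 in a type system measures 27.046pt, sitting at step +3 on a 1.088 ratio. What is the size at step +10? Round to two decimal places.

48.81pt

27.046 × 1.088⁷ = 27.046 × 1.80469 ≈ 48.810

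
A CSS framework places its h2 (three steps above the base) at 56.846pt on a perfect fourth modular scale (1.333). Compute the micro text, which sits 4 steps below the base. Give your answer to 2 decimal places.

56.846 ÷ 1.333⁷ = 56.846 ÷ 7.47844 ≈ 7.601

7.60pt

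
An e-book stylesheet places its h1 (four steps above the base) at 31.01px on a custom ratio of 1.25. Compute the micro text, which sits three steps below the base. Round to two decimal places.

31.01 ÷ 1.25⁷ = 31.01 ÷ 4.76837 ≈ 6.503

6.50px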